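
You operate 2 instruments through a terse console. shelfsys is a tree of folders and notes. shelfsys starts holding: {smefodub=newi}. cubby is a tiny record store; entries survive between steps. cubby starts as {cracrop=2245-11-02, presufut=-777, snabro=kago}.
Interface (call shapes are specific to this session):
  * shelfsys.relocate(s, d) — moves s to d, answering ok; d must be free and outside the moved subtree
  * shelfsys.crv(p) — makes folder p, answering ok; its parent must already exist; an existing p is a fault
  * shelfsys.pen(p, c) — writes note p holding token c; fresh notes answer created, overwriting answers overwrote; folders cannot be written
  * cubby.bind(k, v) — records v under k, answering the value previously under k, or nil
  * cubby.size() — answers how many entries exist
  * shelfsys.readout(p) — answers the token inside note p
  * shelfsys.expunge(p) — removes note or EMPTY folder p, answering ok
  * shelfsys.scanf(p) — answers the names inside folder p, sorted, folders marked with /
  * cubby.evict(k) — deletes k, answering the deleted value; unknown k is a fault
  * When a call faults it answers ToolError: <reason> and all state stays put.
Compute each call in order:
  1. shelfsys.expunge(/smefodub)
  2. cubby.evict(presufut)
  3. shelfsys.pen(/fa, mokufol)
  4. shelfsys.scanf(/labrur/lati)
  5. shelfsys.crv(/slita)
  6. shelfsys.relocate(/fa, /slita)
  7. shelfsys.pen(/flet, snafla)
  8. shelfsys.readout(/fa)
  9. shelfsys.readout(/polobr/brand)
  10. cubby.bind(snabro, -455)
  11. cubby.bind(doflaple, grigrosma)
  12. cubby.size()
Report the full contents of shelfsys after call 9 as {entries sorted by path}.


~$ expunge p=/smefodub
:: ok
~$ evict k=presufut
:: -777
~$ pen p=/fa c=mokufol
:: created
~$ scanf p=/labrur/lati
:: ToolError: not found
~$ crv p=/slita
:: ok
~$ relocate s=/fa d=/slita
:: ToolError: exists
~$ pen p=/flet c=snafla
:: created
~$ readout p=/fa
:: mokufol
~$ readout p=/polobr/brand
:: ToolError: not found
~$ bind k=snabro v=-455
:: kago
~$ bind k=doflaple v=grigrosma
:: nil
~$ size
:: 3

Answer: {fa=mokufol, flet=snafla, slita/}


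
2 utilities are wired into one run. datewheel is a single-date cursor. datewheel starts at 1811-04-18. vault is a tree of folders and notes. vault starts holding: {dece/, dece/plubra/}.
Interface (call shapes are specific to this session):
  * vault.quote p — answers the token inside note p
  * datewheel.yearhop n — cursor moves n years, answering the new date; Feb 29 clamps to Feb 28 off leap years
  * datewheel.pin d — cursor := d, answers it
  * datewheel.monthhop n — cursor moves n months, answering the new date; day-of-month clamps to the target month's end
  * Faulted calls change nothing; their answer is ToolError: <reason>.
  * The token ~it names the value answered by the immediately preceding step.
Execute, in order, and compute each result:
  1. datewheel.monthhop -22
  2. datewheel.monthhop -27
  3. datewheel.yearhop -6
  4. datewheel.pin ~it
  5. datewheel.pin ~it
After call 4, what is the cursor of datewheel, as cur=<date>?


! 1. datewheel.monthhop(n='-22') == 1809-06-18
! 2. datewheel.monthhop(n='-27') == 1807-03-18
! 3. datewheel.yearhop(n='-6') == 1801-03-18
! 4. datewheel.pin(d='~it') == 1801-03-18
! 5. datewheel.pin(d='~it') == 1801-03-18

Answer: cur=1801-03-18


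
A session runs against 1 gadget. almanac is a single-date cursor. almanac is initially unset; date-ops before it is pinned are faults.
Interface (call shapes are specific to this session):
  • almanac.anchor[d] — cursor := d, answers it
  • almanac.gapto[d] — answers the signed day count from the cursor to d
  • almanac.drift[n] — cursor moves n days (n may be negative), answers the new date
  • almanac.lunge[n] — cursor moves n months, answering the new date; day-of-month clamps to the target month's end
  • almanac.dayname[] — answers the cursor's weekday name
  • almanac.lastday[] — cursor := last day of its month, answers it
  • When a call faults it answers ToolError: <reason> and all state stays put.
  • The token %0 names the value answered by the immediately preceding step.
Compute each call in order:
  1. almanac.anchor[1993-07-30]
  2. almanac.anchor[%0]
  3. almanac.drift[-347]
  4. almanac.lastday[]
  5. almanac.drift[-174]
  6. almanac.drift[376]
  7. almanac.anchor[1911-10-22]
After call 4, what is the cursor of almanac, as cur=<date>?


Answer: cur=1992-08-31

Derivation:
Next I call almanac.anchor passing d=1993-07-30, yielding 1993-07-30.
I call almanac.anchor passing d=%0: 1993-07-30.
Calling almanac.drift passing n=-347, → 1992-08-17.
Now I run almanac.lastday(), and get 1992-08-31.
Next I call almanac.drift passing n=-174, and see 1992-03-10.
Calling almanac.drift passing n=376, → 1993-03-21.
Calling almanac.anchor passing d=1911-10-22, — result: 1911-10-22.


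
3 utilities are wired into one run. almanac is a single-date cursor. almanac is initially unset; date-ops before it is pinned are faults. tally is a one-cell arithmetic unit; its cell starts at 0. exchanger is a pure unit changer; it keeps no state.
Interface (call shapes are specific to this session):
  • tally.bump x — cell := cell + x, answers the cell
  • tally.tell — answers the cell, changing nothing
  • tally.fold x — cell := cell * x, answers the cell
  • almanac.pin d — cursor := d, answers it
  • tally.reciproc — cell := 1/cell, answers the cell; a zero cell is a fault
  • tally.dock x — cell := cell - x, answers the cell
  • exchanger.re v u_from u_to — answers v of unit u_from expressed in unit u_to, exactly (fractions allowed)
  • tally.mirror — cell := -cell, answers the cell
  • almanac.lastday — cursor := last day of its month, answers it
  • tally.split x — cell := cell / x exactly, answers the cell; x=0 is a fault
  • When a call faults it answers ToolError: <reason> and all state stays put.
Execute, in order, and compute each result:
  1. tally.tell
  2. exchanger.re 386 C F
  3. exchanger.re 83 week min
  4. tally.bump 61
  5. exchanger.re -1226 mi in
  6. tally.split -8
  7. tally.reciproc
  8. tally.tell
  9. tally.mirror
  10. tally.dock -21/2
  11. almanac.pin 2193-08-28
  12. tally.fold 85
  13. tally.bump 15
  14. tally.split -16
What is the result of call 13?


Answer: 112075/122

Derivation:
I try tally.tell, yielding 0.
I run exchanger.re using v: 386, u_from: C, u_to: F, → 3634/5.
Next I call exchanger.re using v: 83, u_from: week, u_to: min, and get 836640.
Calling tally.bump using x: 61: 61.
I call exchanger.re using v: -1226, u_from: mi, u_to: in, which returns -77679360.
Calling tally.split using x: -8, and see -61/8.
Calling tally.reciproc(), and see -8/61.
I call tally.tell, yielding -8/61.
Now I run tally.mirror, yielding 8/61.
I invoke tally.dock using x: -21/2, yielding 1297/122.
I invoke almanac.pin using d: 2193-08-28, yielding 2193-08-28.
Next I call tally.fold using x: 85, giving 110245/122.
I call tally.bump using x: 15, which returns 112075/122.
I invoke tally.split using x: -16, which returns -112075/1952.


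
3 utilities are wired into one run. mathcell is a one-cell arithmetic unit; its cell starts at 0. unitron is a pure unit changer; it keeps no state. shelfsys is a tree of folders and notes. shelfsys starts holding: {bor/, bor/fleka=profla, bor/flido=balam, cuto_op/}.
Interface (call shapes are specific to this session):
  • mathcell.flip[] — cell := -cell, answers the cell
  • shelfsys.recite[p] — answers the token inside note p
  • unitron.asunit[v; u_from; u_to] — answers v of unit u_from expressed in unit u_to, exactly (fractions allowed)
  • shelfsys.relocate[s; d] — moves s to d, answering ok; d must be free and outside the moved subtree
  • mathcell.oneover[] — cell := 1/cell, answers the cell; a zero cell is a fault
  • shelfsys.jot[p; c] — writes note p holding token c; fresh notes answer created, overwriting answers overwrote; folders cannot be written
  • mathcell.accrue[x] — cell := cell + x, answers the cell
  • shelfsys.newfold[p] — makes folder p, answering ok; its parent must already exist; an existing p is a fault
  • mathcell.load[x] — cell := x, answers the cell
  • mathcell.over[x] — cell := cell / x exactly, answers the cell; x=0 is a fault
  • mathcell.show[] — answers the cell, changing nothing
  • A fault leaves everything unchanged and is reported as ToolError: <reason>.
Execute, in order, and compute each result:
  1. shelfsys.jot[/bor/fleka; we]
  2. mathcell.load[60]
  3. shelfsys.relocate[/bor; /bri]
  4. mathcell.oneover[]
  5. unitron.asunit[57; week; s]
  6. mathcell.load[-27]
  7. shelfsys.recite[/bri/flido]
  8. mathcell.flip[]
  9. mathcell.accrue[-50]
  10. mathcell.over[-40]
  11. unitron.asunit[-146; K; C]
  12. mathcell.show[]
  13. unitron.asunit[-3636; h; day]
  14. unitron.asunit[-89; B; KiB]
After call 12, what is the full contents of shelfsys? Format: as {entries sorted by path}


Answer: {bri/, bri/fleka=we, bri/flido=balam, cuto_op/}

Derivation:
// 1. shelfsys.jot(p='/bor/fleka', c='we') -> overwrote
// 2. mathcell.load(x='60') -> 60
// 3. shelfsys.relocate(s='/bor', d='/bri') -> ok
// 4. mathcell.oneover() -> 1/60
// 5. unitron.asunit(v='57', u_from='week', u_to='s') -> 34473600
// 6. mathcell.load(x='-27') -> -27
// 7. shelfsys.recite(p='/bri/flido') -> balam
// 8. mathcell.flip() -> 27
// 9. mathcell.accrue(x='-50') -> -23
// 10. mathcell.over(x='-40') -> 23/40
// 11. unitron.asunit(v='-146', u_from='K', u_to='C') -> -8383/20
// 12. mathcell.show() -> 23/40
// 13. unitron.asunit(v='-3636', u_from='h', u_to='day') -> -303/2
// 14. unitron.asunit(v='-89', u_from='B', u_to='KiB') -> -89/1024


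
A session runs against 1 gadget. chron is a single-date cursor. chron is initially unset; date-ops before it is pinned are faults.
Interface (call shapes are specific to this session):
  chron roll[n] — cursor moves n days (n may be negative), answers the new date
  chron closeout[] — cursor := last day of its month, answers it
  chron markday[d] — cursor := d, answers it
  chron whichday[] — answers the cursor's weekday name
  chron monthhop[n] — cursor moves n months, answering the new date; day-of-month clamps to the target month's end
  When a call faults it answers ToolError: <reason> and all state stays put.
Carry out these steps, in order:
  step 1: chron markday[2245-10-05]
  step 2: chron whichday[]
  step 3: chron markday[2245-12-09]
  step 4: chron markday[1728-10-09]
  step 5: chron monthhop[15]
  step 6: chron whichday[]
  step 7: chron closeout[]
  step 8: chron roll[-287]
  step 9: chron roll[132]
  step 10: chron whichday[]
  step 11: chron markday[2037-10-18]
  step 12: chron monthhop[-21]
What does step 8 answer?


Next I call chron markday passing d→2245-10-05: 2245-10-05.
I use chron whichday: Sunday.
I use chron markday passing d→2245-12-09, giving 2245-12-09.
I try chron markday passing d→1728-10-09, and see 1728-10-09.
I call chron monthhop passing n→15, yielding 1730-01-09.
Invoking chron whichday(): Monday.
I invoke chron closeout(), giving 1730-01-31.
I call chron roll passing n→-287, which returns 1729-04-19.
I use chron roll passing n→132, and get 1729-08-29.
Using chron whichday(), which returns Monday.
Next I call chron markday passing d→2037-10-18, giving 2037-10-18.
I try chron monthhop passing n→-21, and get 2036-01-18.

Answer: 1729-04-19


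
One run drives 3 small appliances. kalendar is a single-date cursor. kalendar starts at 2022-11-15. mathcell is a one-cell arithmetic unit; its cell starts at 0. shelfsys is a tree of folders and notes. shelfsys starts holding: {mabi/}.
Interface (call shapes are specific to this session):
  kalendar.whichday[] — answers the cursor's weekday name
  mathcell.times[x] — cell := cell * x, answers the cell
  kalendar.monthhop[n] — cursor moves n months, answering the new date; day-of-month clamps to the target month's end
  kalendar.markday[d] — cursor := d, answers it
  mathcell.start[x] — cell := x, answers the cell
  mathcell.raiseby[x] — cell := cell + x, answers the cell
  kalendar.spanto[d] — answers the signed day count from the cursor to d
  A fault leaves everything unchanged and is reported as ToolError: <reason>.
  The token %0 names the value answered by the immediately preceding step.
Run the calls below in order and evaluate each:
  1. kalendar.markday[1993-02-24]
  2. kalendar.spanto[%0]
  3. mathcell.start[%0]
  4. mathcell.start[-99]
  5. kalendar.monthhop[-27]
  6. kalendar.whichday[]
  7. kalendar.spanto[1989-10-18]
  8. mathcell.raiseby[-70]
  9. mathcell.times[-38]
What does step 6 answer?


Calling kalendar.markday with d=1993-02-24, and observe 1993-02-24.
I invoke kalendar.spanto with d=%0, and get 0.
I use mathcell.start with x=%0, yielding 0.
Invoking mathcell.start with x=-99, and observe -99.
Now I run kalendar.monthhop with n=-27, yielding 1990-11-24.
Next I call kalendar.whichday, yielding Saturday.
Next I call kalendar.spanto with d=1989-10-18, — result: -402.
Next I call mathcell.raiseby with x=-70, yielding -169.
I use mathcell.times with x=-38, and get 6422.

Answer: Saturday


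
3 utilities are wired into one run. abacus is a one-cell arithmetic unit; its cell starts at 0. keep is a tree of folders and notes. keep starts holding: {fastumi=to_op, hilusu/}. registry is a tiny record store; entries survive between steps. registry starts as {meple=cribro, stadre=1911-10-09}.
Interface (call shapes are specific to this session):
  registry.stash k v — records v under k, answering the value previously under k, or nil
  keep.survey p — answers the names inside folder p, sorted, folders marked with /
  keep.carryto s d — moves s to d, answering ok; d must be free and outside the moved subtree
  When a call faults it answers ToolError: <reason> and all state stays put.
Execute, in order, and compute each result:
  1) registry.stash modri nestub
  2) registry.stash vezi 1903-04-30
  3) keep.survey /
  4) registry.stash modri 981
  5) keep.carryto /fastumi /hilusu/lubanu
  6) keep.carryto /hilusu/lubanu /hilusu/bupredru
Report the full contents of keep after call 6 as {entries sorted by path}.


·→ registry.stash(k=modri, v=nestub)
·← nil
·→ registry.stash(k=vezi, v=1903-04-30)
·← nil
·→ keep.survey(p=/)
·← [fastumi, hilusu/]
·→ registry.stash(k=modri, v=981)
·← nestub
·→ keep.carryto(s=/fastumi, d=/hilusu/lubanu)
·← ok
·→ keep.carryto(s=/hilusu/lubanu, d=/hilusu/bupredru)
·← ok

Answer: {hilusu/, hilusu/bupredru=to_op}


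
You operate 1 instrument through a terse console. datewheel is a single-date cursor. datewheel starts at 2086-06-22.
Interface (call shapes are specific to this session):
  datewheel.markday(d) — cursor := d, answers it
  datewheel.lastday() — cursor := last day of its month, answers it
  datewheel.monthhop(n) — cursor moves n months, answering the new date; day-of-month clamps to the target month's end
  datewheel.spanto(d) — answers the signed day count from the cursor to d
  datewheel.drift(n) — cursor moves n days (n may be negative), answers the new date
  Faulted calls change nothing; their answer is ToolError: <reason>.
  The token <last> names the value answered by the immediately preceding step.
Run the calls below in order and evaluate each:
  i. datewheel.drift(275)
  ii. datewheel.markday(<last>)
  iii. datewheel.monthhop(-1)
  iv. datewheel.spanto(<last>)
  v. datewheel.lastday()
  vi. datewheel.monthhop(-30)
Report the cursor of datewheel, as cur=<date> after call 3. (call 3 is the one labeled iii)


Answer: cur=2087-02-24

Derivation:
! drift(n→275) -> 2087-03-24
! markday(d→<last>) -> 2087-03-24
! monthhop(n→-1) -> 2087-02-24
! spanto(d→<last>) -> 0
! lastday() -> 2087-02-28
! monthhop(n→-30) -> 2084-08-28


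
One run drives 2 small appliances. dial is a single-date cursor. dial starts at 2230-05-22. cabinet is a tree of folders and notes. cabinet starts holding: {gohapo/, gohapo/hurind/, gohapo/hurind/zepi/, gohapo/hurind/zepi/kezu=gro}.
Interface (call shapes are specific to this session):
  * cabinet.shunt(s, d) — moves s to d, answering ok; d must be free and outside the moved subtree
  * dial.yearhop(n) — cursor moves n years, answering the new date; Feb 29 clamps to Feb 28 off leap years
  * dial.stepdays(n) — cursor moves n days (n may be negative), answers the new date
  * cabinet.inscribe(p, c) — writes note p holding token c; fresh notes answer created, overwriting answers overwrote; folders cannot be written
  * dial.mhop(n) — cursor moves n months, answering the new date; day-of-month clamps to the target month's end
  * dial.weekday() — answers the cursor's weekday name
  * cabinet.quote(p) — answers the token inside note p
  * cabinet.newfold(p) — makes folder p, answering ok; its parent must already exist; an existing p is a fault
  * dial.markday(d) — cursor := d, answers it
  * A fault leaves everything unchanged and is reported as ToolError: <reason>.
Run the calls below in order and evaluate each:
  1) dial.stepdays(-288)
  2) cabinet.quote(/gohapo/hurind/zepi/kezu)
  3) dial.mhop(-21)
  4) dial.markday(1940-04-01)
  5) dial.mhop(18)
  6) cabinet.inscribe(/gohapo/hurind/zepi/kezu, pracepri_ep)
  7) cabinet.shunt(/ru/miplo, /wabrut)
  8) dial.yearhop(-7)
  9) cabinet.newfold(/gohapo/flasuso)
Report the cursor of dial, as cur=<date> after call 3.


-> dial.stepdays(-288)
<- 2229-08-07
-> cabinet.quote(/gohapo/hurind/zepi/kezu)
<- gro
-> dial.mhop(-21)
<- 2227-11-07
-> dial.markday(1940-04-01)
<- 1940-04-01
-> dial.mhop(18)
<- 1941-10-01
-> cabinet.inscribe(/gohapo/hurind/zepi/kezu, pracepri_ep)
<- overwrote
-> cabinet.shunt(/ru/miplo, /wabrut)
<- ToolError: not found
-> dial.yearhop(-7)
<- 1934-10-01
-> cabinet.newfold(/gohapo/flasuso)
<- ok

Answer: cur=2227-11-07


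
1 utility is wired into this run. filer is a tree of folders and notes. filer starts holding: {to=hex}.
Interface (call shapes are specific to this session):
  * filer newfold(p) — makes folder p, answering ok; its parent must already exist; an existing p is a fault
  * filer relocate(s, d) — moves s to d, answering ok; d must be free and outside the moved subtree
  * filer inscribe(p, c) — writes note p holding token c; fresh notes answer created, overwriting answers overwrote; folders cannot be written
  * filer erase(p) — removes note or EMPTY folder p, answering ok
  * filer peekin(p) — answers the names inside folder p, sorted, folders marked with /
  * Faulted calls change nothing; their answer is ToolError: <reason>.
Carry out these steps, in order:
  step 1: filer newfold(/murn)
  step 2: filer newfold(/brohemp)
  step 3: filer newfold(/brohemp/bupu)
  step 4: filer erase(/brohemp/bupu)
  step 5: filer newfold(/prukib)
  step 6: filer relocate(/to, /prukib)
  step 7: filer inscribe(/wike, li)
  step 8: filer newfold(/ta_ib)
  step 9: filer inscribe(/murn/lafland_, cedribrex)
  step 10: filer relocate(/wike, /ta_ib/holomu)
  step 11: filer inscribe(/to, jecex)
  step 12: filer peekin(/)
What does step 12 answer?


Act: filer newfold[p: /murn]
Obs: ok
Act: filer newfold[p: /brohemp]
Obs: ok
Act: filer newfold[p: /brohemp/bupu]
Obs: ok
Act: filer erase[p: /brohemp/bupu]
Obs: ok
Act: filer newfold[p: /prukib]
Obs: ok
Act: filer relocate[s: /to; d: /prukib]
Obs: ToolError: exists
Act: filer inscribe[p: /wike; c: li]
Obs: created
Act: filer newfold[p: /ta_ib]
Obs: ok
Act: filer inscribe[p: /murn/lafland_; c: cedribrex]
Obs: created
Act: filer relocate[s: /wike; d: /ta_ib/holomu]
Obs: ok
Act: filer inscribe[p: /to; c: jecex]
Obs: overwrote
Act: filer peekin[p: /]
Obs: [brohemp/, murn/, prukib/, ta_ib/, to]

Answer: [brohemp/, murn/, prukib/, ta_ib/, to]


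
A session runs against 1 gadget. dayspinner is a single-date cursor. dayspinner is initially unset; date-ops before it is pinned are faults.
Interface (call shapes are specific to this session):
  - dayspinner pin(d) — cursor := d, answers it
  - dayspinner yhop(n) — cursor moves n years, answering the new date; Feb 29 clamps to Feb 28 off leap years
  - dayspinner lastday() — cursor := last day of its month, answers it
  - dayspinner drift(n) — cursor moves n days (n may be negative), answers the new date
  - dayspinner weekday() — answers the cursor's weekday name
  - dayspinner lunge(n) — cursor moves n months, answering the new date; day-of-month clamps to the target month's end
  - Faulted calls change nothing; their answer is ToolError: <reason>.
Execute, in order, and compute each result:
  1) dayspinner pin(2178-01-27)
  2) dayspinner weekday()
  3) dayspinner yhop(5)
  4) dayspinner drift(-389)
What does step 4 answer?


→ dayspinner pin(d: 2178-01-27)
← 2178-01-27
→ dayspinner weekday()
← Tuesday
→ dayspinner yhop(n: 5)
← 2183-01-27
→ dayspinner drift(n: -389)
← 2182-01-03

Answer: 2182-01-03


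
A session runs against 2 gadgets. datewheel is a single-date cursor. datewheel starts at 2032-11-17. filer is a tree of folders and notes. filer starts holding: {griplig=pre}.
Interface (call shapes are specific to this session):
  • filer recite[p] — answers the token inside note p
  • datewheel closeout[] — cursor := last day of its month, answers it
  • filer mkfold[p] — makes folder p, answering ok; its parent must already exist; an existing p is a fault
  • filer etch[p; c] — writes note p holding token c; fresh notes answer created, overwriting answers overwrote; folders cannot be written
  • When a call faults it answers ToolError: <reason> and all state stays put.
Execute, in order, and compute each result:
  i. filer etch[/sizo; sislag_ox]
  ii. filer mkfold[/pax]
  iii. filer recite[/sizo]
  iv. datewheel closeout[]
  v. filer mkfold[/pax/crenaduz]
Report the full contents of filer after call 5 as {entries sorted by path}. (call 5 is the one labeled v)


I invoke filer etch on p=/sizo, c=sislag_ox, which returns created.
Then filer mkfold on p=/pax, → ok.
I try filer recite on p=/sizo, yielding sislag_ox.
Using datewheel closeout, yielding 2032-11-30.
Calling filer mkfold on p=/pax/crenaduz, and see ok.

Answer: {griplig=pre, pax/, pax/crenaduz/, sizo=sislag_ox}


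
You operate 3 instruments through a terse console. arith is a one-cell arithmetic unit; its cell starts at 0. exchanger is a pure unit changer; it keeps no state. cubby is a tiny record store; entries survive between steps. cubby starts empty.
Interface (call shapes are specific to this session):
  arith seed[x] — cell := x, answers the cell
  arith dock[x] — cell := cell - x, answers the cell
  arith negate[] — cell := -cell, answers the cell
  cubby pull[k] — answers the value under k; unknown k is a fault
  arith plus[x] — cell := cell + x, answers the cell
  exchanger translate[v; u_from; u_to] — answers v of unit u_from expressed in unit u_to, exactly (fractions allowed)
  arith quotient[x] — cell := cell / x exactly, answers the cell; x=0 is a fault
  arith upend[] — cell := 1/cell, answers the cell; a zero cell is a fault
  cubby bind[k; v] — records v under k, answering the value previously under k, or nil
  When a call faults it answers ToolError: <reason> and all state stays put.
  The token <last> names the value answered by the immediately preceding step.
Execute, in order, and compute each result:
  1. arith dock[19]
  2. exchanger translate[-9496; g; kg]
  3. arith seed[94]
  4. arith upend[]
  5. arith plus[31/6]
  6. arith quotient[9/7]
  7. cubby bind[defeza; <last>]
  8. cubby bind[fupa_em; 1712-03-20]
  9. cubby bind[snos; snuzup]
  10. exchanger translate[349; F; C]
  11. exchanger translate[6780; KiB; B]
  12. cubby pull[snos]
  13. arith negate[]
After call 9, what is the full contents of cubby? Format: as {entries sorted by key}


I run arith dock(x=19), giving -19.
Then exchanger translate(v=-9496, u_from=g, u_to=kg), yielding -1187/125.
Invoking arith seed(x=94), and see 94.
I use arith upend: 1/94.
I invoke arith plus(x=31/6), and get 730/141.
Invoking arith quotient(x=9/7), which returns 5110/1269.
I try cubby bind(k=defeza, v=<last>), and observe nil.
Then cubby bind(k=fupa_em, v=1712-03-20): nil.
Next I call cubby bind(k=snos, v=snuzup), → nil.
I call exchanger translate(v=349, u_from=F, u_to=C), — result: 1585/9.
Now I run exchanger translate(v=6780, u_from=KiB, u_to=B), yielding 6942720.
Next I call cubby pull(k=snos), — result: snuzup.
I invoke arith negate, and get -5110/1269.

Answer: {defeza=5110/1269, fupa_em=1712-03-20, snos=snuzup}


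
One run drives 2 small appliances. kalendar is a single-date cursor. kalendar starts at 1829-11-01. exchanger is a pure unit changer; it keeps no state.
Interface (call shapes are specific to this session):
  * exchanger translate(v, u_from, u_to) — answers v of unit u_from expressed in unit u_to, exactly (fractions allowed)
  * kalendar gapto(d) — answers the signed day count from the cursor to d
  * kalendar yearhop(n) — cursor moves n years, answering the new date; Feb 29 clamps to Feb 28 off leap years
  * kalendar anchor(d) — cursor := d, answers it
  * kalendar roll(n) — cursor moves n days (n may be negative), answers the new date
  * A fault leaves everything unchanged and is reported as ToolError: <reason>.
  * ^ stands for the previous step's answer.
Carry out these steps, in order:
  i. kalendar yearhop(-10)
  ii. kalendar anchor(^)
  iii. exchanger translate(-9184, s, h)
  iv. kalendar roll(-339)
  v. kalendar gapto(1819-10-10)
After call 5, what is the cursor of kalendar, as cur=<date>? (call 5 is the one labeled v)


Answer: cur=1818-11-27

Derivation:
! kalendar yearhop(n→-10) ~> 1819-11-01
! kalendar anchor(d→^) ~> 1819-11-01
! exchanger translate(v→-9184, u_from→s, u_to→h) ~> -574/225
! kalendar roll(n→-339) ~> 1818-11-27
! kalendar gapto(d→1819-10-10) ~> 317


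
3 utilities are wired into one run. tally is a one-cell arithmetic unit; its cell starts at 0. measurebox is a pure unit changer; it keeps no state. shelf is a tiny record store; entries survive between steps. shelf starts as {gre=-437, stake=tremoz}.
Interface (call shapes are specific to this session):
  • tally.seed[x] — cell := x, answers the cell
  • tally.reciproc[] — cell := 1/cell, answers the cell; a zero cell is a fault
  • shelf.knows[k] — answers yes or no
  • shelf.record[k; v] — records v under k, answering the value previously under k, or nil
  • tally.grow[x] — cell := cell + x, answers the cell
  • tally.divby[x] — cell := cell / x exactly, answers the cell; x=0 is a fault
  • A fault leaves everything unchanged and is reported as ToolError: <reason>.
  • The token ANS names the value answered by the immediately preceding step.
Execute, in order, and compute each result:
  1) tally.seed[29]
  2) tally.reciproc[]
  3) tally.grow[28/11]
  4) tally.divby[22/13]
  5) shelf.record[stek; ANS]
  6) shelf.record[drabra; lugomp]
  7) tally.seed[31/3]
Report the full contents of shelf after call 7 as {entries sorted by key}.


I try tally.seed(x='29'), which returns 29.
Now I run tally.reciproc(), — result: 1/29.
Using tally.grow(x='28/11'): 823/319.
I use tally.divby(x='22/13'), yielding 10699/7018.
I run shelf.record(k='stek', v='ANS'), — result: nil.
Next I call shelf.record(k='drabra', v='lugomp'), yielding nil.
Invoking tally.seed(x='31/3'), — result: 31/3.

Answer: {drabra=lugomp, gre=-437, stake=tremoz, stek=10699/7018}


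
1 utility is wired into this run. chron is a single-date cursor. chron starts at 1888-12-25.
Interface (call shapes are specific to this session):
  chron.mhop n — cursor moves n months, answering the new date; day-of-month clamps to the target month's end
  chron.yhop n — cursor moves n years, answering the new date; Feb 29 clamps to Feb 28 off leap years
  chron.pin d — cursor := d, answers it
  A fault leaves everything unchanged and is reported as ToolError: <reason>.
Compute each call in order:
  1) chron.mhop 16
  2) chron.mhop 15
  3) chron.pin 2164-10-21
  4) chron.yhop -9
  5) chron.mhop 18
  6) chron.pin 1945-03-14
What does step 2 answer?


Answer: 1891-07-25

Derivation:
-- chron.mhop(16) : 1890-04-25
-- chron.mhop(15) : 1891-07-25
-- chron.pin(2164-10-21) : 2164-10-21
-- chron.yhop(-9) : 2155-10-21
-- chron.mhop(18) : 2157-04-21
-- chron.pin(1945-03-14) : 1945-03-14


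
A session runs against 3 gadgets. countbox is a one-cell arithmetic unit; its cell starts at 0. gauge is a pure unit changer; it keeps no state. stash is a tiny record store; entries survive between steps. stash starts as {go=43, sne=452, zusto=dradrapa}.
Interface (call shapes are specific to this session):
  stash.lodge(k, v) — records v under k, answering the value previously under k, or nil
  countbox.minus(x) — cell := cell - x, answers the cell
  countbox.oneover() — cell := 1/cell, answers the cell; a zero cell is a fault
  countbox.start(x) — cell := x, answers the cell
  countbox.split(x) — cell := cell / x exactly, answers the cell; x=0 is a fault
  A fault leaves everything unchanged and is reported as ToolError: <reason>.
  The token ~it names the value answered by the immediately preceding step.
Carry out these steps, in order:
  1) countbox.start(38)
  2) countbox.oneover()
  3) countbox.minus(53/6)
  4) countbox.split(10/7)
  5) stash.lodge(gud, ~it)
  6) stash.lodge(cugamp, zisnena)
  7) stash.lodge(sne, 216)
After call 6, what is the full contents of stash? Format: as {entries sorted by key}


Answer: {cugamp=zisnena, go=43, gud=-1757/285, sne=452, zusto=dradrapa}

Derivation:
>> countbox.start(x: 38)
<< 38
>> countbox.oneover()
<< 1/38
>> countbox.minus(x: 53/6)
<< -502/57
>> countbox.split(x: 10/7)
<< -1757/285
>> stash.lodge(k: gud, v: ~it)
<< nil
>> stash.lodge(k: cugamp, v: zisnena)
<< nil
>> stash.lodge(k: sne, v: 216)
<< 452


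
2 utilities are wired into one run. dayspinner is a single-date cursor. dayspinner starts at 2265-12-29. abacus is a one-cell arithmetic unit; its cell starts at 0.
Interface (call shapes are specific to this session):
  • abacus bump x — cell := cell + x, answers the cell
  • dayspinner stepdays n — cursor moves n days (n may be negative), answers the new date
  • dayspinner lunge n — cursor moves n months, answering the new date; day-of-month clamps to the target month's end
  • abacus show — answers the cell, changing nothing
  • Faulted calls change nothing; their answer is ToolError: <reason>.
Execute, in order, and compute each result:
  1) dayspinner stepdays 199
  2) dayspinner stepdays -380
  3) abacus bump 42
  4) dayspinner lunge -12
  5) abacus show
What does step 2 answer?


Answer: 2265-07-01

Derivation:
% dayspinner stepdays n→199
= 2266-07-16
% dayspinner stepdays n→-380
= 2265-07-01
% abacus bump x→42
= 42
% dayspinner lunge n→-12
= 2264-07-01
% abacus show
= 42


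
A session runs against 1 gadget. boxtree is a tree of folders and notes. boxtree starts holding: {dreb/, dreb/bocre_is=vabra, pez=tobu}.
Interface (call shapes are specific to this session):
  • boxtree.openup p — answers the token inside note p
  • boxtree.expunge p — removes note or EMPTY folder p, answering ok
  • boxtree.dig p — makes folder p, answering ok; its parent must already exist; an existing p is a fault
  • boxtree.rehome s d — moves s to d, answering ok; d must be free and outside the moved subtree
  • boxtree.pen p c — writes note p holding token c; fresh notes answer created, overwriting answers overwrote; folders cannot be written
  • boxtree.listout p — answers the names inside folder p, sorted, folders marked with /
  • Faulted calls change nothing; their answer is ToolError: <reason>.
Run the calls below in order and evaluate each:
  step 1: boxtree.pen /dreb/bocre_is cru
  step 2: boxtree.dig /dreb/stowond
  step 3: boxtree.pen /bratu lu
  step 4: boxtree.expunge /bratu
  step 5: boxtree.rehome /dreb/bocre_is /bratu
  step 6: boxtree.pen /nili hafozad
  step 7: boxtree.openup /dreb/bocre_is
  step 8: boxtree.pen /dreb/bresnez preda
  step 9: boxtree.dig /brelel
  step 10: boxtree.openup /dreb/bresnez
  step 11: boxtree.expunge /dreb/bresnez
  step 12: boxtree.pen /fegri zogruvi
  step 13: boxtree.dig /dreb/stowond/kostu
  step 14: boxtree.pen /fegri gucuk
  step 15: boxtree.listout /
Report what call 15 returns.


Answer: [bratu, brelel/, dreb/, fegri, nili, pez]

Derivation:
CALL pen[/dreb/bocre_is; cru]
RET  overwrote
CALL dig[/dreb/stowond]
RET  ok
CALL pen[/bratu; lu]
RET  created
CALL expunge[/bratu]
RET  ok
CALL rehome[/dreb/bocre_is; /bratu]
RET  ok
CALL pen[/nili; hafozad]
RET  created
CALL openup[/dreb/bocre_is]
RET  ToolError: not found
CALL pen[/dreb/bresnez; preda]
RET  created
CALL dig[/brelel]
RET  ok
CALL openup[/dreb/bresnez]
RET  preda
CALL expunge[/dreb/bresnez]
RET  ok
CALL pen[/fegri; zogruvi]
RET  created
CALL dig[/dreb/stowond/kostu]
RET  ok
CALL pen[/fegri; gucuk]
RET  overwrote
CALL listout[/]
RET  [bratu, brelel/, dreb/, fegri, nili, pez]


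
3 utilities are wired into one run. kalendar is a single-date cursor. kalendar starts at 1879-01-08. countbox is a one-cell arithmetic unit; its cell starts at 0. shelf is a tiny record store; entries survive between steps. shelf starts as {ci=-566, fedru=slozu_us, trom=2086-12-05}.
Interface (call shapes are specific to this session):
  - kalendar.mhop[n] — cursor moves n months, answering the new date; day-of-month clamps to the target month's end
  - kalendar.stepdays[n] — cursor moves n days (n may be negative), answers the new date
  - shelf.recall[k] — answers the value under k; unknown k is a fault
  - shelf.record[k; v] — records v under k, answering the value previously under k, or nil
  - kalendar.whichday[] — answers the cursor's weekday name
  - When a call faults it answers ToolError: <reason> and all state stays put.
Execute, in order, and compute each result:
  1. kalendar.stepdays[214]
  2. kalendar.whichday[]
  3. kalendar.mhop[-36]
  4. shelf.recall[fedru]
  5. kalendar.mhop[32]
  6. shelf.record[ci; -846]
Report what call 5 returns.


Answer: 1879-04-10

Derivation:
~$ stepdays n=214
  1879-08-10
~$ whichday
  Sunday
~$ mhop n=-36
  1876-08-10
~$ recall k=fedru
  slozu_us
~$ mhop n=32
  1879-04-10
~$ record k=ci v=-846
  -566


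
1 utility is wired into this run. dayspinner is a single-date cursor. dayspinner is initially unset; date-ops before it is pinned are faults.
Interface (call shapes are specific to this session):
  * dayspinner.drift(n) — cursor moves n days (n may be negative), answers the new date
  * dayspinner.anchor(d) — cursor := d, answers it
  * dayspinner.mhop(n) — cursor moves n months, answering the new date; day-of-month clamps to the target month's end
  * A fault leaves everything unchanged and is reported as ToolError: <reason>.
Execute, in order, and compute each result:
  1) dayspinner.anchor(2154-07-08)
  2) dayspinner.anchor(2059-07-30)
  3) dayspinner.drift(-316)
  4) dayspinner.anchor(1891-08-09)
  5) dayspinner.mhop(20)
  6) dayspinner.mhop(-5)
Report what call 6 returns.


Answer: 1892-11-09

Derivation:
! dayspinner.anchor(d→2154-07-08) ~> 2154-07-08
! dayspinner.anchor(d→2059-07-30) ~> 2059-07-30
! dayspinner.drift(n→-316) ~> 2058-09-17
! dayspinner.anchor(d→1891-08-09) ~> 1891-08-09
! dayspinner.mhop(n→20) ~> 1893-04-09
! dayspinner.mhop(n→-5) ~> 1892-11-09


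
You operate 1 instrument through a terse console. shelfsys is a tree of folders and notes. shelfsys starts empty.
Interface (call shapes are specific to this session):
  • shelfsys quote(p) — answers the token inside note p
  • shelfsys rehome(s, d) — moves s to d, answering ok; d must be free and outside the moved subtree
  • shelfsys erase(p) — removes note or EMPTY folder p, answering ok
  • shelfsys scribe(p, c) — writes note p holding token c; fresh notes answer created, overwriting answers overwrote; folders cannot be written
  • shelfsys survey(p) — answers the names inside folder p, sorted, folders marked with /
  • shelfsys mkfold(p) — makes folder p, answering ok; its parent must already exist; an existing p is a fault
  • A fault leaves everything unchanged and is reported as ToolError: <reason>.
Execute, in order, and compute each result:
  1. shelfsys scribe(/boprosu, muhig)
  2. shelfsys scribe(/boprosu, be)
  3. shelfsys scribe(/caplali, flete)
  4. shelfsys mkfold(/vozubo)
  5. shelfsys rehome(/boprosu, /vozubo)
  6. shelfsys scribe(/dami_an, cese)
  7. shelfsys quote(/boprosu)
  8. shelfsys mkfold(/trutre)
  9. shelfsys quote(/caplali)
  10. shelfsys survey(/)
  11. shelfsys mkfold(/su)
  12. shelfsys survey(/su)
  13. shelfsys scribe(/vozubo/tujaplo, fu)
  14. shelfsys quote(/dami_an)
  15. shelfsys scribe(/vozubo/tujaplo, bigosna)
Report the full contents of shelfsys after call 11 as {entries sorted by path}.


Calling shelfsys scribe with p: /boprosu, c: muhig: created.
Invoking shelfsys scribe with p: /boprosu, c: be, yielding overwrote.
I run shelfsys scribe with p: /caplali, c: flete, — result: created.
I call shelfsys mkfold with p: /vozubo, and see ok.
Then shelfsys rehome with s: /boprosu, d: /vozubo, and get ToolError: exists.
I call shelfsys scribe with p: /dami_an, c: cese, giving created.
I call shelfsys quote with p: /boprosu, and see be.
I call shelfsys mkfold with p: /trutre, which returns ok.
I invoke shelfsys quote with p: /caplali: flete.
Next I call shelfsys survey with p: /, — result: [boprosu, caplali, dami_an, trutre/, vozubo/].
I use shelfsys mkfold with p: /su, and observe ok.
I run shelfsys survey with p: /su, and observe [].
Invoking shelfsys scribe with p: /vozubo/tujaplo, c: fu, and see created.
Now I run shelfsys quote with p: /dami_an, giving cese.
Using shelfsys scribe with p: /vozubo/tujaplo, c: bigosna, → overwrote.

Answer: {boprosu=be, caplali=flete, dami_an=cese, su/, trutre/, vozubo/}


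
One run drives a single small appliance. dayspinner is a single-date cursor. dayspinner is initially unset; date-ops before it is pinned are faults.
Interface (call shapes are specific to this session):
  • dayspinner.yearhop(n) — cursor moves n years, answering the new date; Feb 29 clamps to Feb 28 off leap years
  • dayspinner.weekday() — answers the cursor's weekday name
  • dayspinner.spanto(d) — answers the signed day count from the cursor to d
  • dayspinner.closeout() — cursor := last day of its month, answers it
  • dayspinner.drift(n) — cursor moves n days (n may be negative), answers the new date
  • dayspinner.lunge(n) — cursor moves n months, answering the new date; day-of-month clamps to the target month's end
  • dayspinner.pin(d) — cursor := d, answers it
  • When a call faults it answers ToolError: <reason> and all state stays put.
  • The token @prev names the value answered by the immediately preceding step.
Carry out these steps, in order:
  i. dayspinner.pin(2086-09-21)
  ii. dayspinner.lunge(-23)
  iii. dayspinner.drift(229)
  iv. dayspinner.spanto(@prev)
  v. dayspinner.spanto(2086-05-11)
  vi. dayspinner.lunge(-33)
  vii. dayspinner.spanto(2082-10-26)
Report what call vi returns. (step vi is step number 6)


Answer: 2082-09-07

Derivation:
-> pin(2086-09-21)
<- 2086-09-21
-> lunge(-23)
<- 2084-10-21
-> drift(229)
<- 2085-06-07
-> spanto(@prev)
<- 0
-> spanto(2086-05-11)
<- 338
-> lunge(-33)
<- 2082-09-07
-> spanto(2082-10-26)
<- 49


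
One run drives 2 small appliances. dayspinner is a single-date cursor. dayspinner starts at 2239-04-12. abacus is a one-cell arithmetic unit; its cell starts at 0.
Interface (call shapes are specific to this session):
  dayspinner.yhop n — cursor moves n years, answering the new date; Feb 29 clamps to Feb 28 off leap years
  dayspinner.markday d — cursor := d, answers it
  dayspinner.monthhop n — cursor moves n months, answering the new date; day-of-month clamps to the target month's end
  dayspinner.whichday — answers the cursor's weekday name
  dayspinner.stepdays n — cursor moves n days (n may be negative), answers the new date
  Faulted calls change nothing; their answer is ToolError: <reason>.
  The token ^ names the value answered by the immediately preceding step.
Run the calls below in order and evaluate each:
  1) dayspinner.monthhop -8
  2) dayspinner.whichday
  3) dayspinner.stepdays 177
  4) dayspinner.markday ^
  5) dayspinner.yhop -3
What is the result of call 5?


Answer: 2236-02-05

Derivation:
>>> dayspinner.monthhop n→-8
[out] 2238-08-12
>>> dayspinner.whichday
[out] Sunday
>>> dayspinner.stepdays n→177
[out] 2239-02-05
>>> dayspinner.markday d→^
[out] 2239-02-05
>>> dayspinner.yhop n→-3
[out] 2236-02-05
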